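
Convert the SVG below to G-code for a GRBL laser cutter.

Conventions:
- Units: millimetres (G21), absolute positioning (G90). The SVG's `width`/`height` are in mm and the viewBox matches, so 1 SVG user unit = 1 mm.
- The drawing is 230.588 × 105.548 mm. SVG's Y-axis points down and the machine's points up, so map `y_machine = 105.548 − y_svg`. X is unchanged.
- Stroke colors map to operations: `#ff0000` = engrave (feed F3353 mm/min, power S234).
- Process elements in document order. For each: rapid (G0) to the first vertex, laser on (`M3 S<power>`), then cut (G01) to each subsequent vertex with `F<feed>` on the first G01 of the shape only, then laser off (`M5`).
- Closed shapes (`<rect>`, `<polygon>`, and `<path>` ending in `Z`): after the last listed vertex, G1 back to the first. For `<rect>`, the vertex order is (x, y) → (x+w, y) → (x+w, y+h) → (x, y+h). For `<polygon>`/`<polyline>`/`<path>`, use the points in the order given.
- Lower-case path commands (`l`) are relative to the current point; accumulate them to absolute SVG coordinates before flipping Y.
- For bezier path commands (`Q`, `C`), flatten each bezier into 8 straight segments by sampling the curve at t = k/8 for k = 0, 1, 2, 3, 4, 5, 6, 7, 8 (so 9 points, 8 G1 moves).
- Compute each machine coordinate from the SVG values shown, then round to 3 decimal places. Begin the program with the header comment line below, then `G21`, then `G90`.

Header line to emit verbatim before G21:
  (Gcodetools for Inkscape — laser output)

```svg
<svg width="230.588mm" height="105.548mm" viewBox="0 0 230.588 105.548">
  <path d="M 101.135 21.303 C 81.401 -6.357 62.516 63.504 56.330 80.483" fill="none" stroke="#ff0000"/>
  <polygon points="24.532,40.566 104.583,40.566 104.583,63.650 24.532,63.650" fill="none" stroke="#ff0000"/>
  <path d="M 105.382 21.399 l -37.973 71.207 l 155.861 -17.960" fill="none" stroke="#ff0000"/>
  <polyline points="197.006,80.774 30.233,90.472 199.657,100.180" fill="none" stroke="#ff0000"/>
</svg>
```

(Gcodetools for Inkscape — laser output)
G21
G90
G0 X101.135 Y84.245
M3 S234
G01 X93.798 Y90.340 F3353
G01 X86.679 Y89.055
G01 X79.917 Y82.152
G01 X73.652 Y71.395
G01 X68.022 Y58.545
G01 X63.165 Y45.365
G01 X59.222 Y33.617
G01 X56.330 Y25.065
M5
G0 X24.532 Y64.982
M3 S234
G01 X104.583 Y64.982 F3353
G01 X104.583 Y41.898
G01 X24.532 Y41.898
G01 X24.532 Y64.982
M5
G0 X105.382 Y84.149
M3 S234
G01 X67.409 Y12.942 F3353
G01 X223.270 Y30.902
M5
G0 X197.006 Y24.774
M3 S234
G01 X30.233 Y15.076 F3353
G01 X199.657 Y5.368
M5

Since the viewBox matches the mm dimensions, user units are millimetres directly. The only transform is the Y-flip y_m = 105.548 − y_svg.

Shape 1 is a cubic bezier drawn with `<path>`. Its stroke #ff0000 means engrave at S234, F3353. After flipping Y the toolpath is (101.135,84.245) → (93.798,90.340) → (86.679,89.055) → (79.917,82.152) → (73.652,71.395) → (68.022,58.545) → (63.165,45.365) → (59.222,33.617) → (56.330,25.065).

Shape 2 is a rectangle drawn with `<polygon>`. Its stroke #ff0000 means engrave at S234, F3353. After flipping Y the toolpath is (24.532,64.982) → (104.583,64.982) → (104.583,41.898) → (24.532,41.898) → (24.532,64.982), returning to the start.

Shape 3 is a open polyline drawn with `<path>`. Its stroke #ff0000 means engrave at S234, F3353. After flipping Y the toolpath is (105.382,84.149) → (67.409,12.942) → (223.270,30.902).

Shape 4 is a open polyline drawn with `<polyline>`. Its stroke #ff0000 means engrave at S234, F3353. After flipping Y the toolpath is (197.006,24.774) → (30.233,15.076) → (199.657,5.368).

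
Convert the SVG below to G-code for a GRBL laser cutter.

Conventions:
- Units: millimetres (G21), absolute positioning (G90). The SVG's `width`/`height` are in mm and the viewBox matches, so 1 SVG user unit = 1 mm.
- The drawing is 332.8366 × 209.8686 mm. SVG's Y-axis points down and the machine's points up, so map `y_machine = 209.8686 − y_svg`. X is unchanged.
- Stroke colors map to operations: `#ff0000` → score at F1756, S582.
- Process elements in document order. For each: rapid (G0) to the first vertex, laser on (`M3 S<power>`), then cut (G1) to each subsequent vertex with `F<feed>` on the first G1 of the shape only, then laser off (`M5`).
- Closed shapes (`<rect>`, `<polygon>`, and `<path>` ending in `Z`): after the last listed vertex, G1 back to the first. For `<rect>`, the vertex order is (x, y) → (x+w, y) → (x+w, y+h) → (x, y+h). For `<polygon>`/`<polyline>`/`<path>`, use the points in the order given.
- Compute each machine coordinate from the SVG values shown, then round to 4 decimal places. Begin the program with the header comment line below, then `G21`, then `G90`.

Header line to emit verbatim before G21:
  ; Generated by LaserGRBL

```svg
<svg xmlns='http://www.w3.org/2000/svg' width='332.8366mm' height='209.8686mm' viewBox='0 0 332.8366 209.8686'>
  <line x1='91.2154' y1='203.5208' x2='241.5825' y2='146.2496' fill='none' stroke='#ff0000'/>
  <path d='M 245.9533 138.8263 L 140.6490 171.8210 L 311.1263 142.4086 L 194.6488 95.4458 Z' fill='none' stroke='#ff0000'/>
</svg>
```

; Generated by LaserGRBL
G21
G90
G0 X91.2154 Y6.3478
M3 S582
G1 X241.5825 Y63.6190 F1756
M5
G0 X245.9533 Y71.0423
M3 S582
G1 X140.6490 Y38.0476 F1756
G1 X311.1263 Y67.4600
G1 X194.6488 Y114.4228
G1 X245.9533 Y71.0423
M5

Since the viewBox matches the mm dimensions, user units are millimetres directly. The only transform is the Y-flip y_m = 209.8686 − y_svg.

Shape 1 is a line segment drawn with `<line>`. Its stroke #ff0000 means score at S582, F1756. After flipping Y the toolpath is (91.2154,6.3478) → (241.5825,63.6190).

Shape 2 is a closed polygon drawn with `<path>`. Its stroke #ff0000 means score at S582, F1756. After flipping Y the toolpath is (245.9533,71.0423) → (140.6490,38.0476) → (311.1263,67.4600) → (194.6488,114.4228) → (245.9533,71.0423), returning to the start.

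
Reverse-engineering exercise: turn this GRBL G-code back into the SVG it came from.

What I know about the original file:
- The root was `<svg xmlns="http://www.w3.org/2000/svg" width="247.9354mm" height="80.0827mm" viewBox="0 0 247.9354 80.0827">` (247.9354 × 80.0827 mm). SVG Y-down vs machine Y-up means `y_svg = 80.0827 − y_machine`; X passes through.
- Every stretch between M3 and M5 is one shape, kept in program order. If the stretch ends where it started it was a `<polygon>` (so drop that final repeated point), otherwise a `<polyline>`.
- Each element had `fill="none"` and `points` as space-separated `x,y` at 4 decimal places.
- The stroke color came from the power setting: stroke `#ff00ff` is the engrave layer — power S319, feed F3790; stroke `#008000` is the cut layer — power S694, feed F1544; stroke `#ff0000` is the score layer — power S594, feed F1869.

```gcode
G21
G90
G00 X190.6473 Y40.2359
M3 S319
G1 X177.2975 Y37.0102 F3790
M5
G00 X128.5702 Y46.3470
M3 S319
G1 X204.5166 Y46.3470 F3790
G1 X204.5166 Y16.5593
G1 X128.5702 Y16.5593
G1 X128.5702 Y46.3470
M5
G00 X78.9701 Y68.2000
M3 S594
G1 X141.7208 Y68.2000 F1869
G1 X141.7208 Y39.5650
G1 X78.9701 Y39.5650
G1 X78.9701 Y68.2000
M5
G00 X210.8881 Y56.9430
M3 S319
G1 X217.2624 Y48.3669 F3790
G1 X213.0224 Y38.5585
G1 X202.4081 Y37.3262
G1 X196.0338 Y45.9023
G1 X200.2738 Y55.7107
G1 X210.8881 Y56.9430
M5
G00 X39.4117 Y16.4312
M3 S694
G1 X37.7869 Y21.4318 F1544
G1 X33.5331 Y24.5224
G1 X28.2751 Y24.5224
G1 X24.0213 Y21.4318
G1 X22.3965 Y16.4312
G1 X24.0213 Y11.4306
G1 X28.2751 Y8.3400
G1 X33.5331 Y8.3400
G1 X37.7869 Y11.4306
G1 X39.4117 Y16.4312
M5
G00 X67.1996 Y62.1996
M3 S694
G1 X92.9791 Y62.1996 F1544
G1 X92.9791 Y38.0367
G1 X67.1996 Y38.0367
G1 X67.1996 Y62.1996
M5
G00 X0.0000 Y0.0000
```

<svg xmlns="http://www.w3.org/2000/svg" width="247.9354mm" height="80.0827mm" viewBox="0 0 247.9354 80.0827">
  <polyline points="190.6473,39.8468 177.2975,43.0725" fill="none" stroke="#ff00ff"/>
  <polygon points="128.5702,33.7357 204.5166,33.7357 204.5166,63.5234 128.5702,63.5234" fill="none" stroke="#ff00ff"/>
  <polygon points="78.9701,11.8827 141.7208,11.8827 141.7208,40.5177 78.9701,40.5177" fill="none" stroke="#ff0000"/>
  <polygon points="210.8881,23.1397 217.2624,31.7158 213.0224,41.5242 202.4081,42.7565 196.0338,34.1804 200.2738,24.3720" fill="none" stroke="#ff00ff"/>
  <polygon points="39.4117,63.6515 37.7869,58.6509 33.5331,55.5603 28.2751,55.5603 24.0213,58.6509 22.3965,63.6515 24.0213,68.6521 28.2751,71.7427 33.5331,71.7427 37.7869,68.6521" fill="none" stroke="#008000"/>
  <polygon points="67.1996,17.8831 92.9791,17.8831 92.9791,42.0460 67.1996,42.0460" fill="none" stroke="#008000"/>
</svg>

y_svg = 80.0827 − y_m.

[1] S319→`#ff00ff` (engrave); open run; points: 190.6473,39.8468 177.2975,43.0725

[2] S319→`#ff00ff` (engrave); closed run; points: 128.5702,33.7357 204.5166,33.7357 204.5166,63.5234 128.5702,63.5234

[3] S594→`#ff0000` (score); closed run; points: 78.9701,11.8827 141.7208,11.8827 141.7208,40.5177 78.9701,40.5177

[4] S319→`#ff00ff` (engrave); closed run; points: 210.8881,23.1397 217.2624,31.7158 213.0224,41.5242 202.4081,42.7565 196.0338,34.1804 200.2738,24.3720

[5] S694→`#008000` (cut); closed run; points: 39.4117,63.6515 37.7869,58.6509 33.5331,55.5603 28.2751,55.5603 24.0213,58.6509 22.3965,63.6515 24.0213,68.6521 28.2751,71.7427 33.5331,71.7427 37.7869,68.6521

[6] S694→`#008000` (cut); closed run; points: 67.1996,17.8831 92.9791,17.8831 92.9791,42.0460 67.1996,42.0460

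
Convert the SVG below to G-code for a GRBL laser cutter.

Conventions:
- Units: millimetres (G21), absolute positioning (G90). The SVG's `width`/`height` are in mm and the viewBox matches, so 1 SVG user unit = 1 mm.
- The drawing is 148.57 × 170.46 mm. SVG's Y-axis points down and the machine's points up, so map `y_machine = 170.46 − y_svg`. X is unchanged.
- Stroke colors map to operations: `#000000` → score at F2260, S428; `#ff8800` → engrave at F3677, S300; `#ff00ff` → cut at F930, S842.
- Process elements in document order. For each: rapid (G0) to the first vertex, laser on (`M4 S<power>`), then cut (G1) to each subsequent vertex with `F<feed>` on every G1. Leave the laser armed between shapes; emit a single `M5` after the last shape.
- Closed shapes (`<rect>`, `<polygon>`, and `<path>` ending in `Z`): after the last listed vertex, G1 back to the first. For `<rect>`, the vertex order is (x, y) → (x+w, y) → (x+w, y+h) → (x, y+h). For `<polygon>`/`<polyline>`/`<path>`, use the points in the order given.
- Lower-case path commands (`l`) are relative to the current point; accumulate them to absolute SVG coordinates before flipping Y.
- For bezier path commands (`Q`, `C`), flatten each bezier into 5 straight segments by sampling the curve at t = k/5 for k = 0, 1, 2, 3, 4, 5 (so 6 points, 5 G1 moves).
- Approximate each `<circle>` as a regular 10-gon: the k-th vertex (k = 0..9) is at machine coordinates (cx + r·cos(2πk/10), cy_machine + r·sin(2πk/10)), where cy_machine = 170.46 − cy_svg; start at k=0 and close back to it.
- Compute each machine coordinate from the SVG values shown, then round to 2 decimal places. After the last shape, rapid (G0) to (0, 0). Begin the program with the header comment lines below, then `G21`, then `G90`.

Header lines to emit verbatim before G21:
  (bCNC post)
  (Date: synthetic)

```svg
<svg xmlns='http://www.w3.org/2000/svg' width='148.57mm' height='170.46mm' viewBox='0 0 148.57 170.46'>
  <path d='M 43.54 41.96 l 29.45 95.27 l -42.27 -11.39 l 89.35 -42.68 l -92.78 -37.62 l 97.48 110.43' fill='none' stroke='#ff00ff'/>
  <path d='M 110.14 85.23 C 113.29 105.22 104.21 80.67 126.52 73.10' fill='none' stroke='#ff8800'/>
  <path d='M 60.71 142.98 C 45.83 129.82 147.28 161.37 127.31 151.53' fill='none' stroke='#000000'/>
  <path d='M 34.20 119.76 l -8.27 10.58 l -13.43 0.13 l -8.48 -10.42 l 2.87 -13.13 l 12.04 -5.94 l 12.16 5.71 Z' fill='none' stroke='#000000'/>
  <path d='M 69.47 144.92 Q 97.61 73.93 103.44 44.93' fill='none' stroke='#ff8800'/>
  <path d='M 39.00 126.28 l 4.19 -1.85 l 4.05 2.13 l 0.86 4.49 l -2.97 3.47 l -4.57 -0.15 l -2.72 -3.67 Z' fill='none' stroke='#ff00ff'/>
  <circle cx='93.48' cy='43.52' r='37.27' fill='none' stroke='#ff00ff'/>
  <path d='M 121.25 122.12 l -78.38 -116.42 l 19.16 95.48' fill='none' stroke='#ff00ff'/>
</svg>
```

viewBox `0 0 148.57 170.46` with mm width/height → 1 unit = 1 mm. Flip: y_m = 170.46 − y_svg.

**Shape 1** — `<path>` open polyline, stroke `#ff00ff` → cut (S842, F930). Machine vertices: (43.54,128.50) → (72.99,33.23) → (30.72,44.62) → (120.07,87.30) → (27.29,124.92) → (124.77,14.49). Open path.

**Shape 2** — `<path>` cubic bezier, stroke `#ff8800` → engrave (S300, F3677). Control points (SVG): P0=(110.14,85.23), P1=(113.29,105.22), P2=(104.21,80.67), P3=(126.52,73.10); sampled at t=k/5. Machine vertices: (110.14,85.23) → (110.91,78.09) → (110.84,78.68) → (112.02,84.06) → (116.55,91.27) → (126.52,97.36). Open path.

**Shape 3** — `<path>` cubic bezier, stroke `#000000` → score (S428, F2260). Control points (SVG): P0=(60.71,142.98), P1=(45.83,129.82), P2=(147.28,161.37), P3=(127.31,151.53); sampled at t=k/5. Machine vertices: (60.71,27.48) → (63.84,30.70) → (83.48,27.32) → (108.21,21.48) → (126.62,17.30) → (127.31,18.93). Open path.

**Shape 4** — `<path>` regular polygon, stroke `#000000` → score (S428, F2260). Machine vertices: (34.20,50.70) → (25.93,40.12) → (12.50,39.99) → (4.02,50.41) → (6.89,63.54) → (18.93,69.48) → (31.09,63.77) → (34.20,50.70). Closed: final G1 returns to the first vertex.

**Shape 5** — `<path>` quadratic bezier, stroke `#ff8800` → engrave (S300, F3677). Control points (SVG): P0=(69.47,144.92), P1=(97.61,73.93), P2=(103.44,44.93); sampled at t=k/5. Machine vertices: (69.47,25.54) → (79.83,52.26) → (88.41,75.61) → (95.21,95.61) → (100.22,112.25) → (103.44,125.53). Open path.

**Shape 6** — `<path>` regular polygon, stroke `#ff00ff` → cut (S842, F930). Machine vertices: (39.00,44.18) → (43.19,46.03) → (47.24,43.90) → (48.10,39.41) → (45.13,35.94) → (40.56,36.09) → (37.84,39.76) → (39.00,44.18). Closed: final G1 returns to the first vertex.

**Shape 7** — `<circle>` circle, stroke `#ff00ff` → cut (S842, F930). Machine vertices: (130.75,126.94) → (123.63,148.85) → (105.00,162.39) → (81.96,162.39) → (63.33,148.85) → (56.21,126.94) → (63.33,105.03) → (81.96,91.49) → (105.00,91.49) → (123.63,105.03) → (130.75,126.94). Closed: final G1 returns to the first vertex.

**Shape 8** — `<path>` open polyline, stroke `#ff00ff` → cut (S842, F930). Machine vertices: (121.25,48.34) → (42.87,164.76) → (62.03,69.28). Open path.

(bCNC post)
(Date: synthetic)
G21
G90
G0 X43.54 Y128.50
M4 S842
G1 X72.99 Y33.23 F930
G1 X30.72 Y44.62 F930
G1 X120.07 Y87.30 F930
G1 X27.29 Y124.92 F930
G1 X124.77 Y14.49 F930
G0 X110.14 Y85.23
M4 S300
G1 X110.91 Y78.09 F3677
G1 X110.84 Y78.68 F3677
G1 X112.02 Y84.06 F3677
G1 X116.55 Y91.27 F3677
G1 X126.52 Y97.36 F3677
G0 X60.71 Y27.48
M4 S428
G1 X63.84 Y30.70 F2260
G1 X83.48 Y27.32 F2260
G1 X108.21 Y21.48 F2260
G1 X126.62 Y17.30 F2260
G1 X127.31 Y18.93 F2260
G0 X34.20 Y50.70
M4 S428
G1 X25.93 Y40.12 F2260
G1 X12.50 Y39.99 F2260
G1 X4.02 Y50.41 F2260
G1 X6.89 Y63.54 F2260
G1 X18.93 Y69.48 F2260
G1 X31.09 Y63.77 F2260
G1 X34.20 Y50.70 F2260
G0 X69.47 Y25.54
M4 S300
G1 X79.83 Y52.26 F3677
G1 X88.41 Y75.61 F3677
G1 X95.21 Y95.61 F3677
G1 X100.22 Y112.25 F3677
G1 X103.44 Y125.53 F3677
G0 X39.00 Y44.18
M4 S842
G1 X43.19 Y46.03 F930
G1 X47.24 Y43.90 F930
G1 X48.10 Y39.41 F930
G1 X45.13 Y35.94 F930
G1 X40.56 Y36.09 F930
G1 X37.84 Y39.76 F930
G1 X39.00 Y44.18 F930
G0 X130.75 Y126.94
M4 S842
G1 X123.63 Y148.85 F930
G1 X105.00 Y162.39 F930
G1 X81.96 Y162.39 F930
G1 X63.33 Y148.85 F930
G1 X56.21 Y126.94 F930
G1 X63.33 Y105.03 F930
G1 X81.96 Y91.49 F930
G1 X105.00 Y91.49 F930
G1 X123.63 Y105.03 F930
G1 X130.75 Y126.94 F930
G0 X121.25 Y48.34
M4 S842
G1 X42.87 Y164.76 F930
G1 X62.03 Y69.28 F930
M5
G0 X0.00 Y0.00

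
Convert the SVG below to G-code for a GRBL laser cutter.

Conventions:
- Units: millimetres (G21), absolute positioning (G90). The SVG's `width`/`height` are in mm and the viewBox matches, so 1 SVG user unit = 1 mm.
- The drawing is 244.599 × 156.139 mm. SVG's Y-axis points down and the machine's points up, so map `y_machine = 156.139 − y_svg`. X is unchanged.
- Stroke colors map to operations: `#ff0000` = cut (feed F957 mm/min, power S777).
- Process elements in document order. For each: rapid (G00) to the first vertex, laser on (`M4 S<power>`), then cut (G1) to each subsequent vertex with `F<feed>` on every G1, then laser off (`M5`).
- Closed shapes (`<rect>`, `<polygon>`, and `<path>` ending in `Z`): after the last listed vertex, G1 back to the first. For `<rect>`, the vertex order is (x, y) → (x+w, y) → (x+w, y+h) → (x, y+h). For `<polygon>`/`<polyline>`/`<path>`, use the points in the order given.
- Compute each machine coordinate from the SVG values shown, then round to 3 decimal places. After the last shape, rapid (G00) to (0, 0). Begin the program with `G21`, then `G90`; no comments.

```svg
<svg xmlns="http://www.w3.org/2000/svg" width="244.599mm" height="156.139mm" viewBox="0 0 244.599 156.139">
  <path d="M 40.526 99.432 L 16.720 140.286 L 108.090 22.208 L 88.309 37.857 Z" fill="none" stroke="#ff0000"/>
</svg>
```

G21
G90
G00 X40.526 Y56.707
M4 S777
G1 X16.720 Y15.853 F957
G1 X108.090 Y133.931 F957
G1 X88.309 Y118.282 F957
G1 X40.526 Y56.707 F957
M5
G00 X0.000 Y0.000

Since the viewBox matches the mm dimensions, user units are millimetres directly. The only transform is the Y-flip y_m = 156.139 − y_svg.

Shape 1 is a closed polygon drawn with `<path>`. Its stroke #ff0000 means cut at S777, F957. After flipping Y the toolpath is (40.526,56.707) → (16.720,15.853) → (108.090,133.931) → (88.309,118.282) → (40.526,56.707), returning to the start.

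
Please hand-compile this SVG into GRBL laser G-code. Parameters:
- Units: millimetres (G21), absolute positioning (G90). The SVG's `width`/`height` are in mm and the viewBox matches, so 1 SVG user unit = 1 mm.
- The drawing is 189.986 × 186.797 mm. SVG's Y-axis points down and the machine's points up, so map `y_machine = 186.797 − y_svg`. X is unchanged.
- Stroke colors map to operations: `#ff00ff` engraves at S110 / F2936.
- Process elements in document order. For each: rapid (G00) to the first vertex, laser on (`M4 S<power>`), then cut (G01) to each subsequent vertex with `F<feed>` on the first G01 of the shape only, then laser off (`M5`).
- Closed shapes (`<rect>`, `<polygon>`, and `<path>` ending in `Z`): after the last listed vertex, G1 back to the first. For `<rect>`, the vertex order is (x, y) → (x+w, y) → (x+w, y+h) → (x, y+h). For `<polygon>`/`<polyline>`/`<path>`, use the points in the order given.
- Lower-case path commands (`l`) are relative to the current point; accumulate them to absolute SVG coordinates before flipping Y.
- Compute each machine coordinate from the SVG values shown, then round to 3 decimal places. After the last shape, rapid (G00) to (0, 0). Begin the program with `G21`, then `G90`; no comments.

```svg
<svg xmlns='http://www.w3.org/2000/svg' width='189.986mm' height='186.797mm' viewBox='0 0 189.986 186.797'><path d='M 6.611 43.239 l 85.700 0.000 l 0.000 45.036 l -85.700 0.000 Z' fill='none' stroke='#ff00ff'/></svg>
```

viewBox `0 0 189.986 186.797` with mm width/height → 1 unit = 1 mm. Flip: y_m = 186.797 − y_svg.

**Shape 1** — `<path>` rectangle, stroke `#ff00ff` → engrave (S110, F2936). Machine vertices: (6.611,143.558) → (92.311,143.558) → (92.311,98.522) → (6.611,98.522) → (6.611,143.558). Closed: final G1 returns to the first vertex.

G21
G90
G00 X6.611 Y143.558
M4 S110
G01 X92.311 Y143.558 F2936
G01 X92.311 Y98.522
G01 X6.611 Y98.522
G01 X6.611 Y143.558
M5
G00 X0.000 Y0.000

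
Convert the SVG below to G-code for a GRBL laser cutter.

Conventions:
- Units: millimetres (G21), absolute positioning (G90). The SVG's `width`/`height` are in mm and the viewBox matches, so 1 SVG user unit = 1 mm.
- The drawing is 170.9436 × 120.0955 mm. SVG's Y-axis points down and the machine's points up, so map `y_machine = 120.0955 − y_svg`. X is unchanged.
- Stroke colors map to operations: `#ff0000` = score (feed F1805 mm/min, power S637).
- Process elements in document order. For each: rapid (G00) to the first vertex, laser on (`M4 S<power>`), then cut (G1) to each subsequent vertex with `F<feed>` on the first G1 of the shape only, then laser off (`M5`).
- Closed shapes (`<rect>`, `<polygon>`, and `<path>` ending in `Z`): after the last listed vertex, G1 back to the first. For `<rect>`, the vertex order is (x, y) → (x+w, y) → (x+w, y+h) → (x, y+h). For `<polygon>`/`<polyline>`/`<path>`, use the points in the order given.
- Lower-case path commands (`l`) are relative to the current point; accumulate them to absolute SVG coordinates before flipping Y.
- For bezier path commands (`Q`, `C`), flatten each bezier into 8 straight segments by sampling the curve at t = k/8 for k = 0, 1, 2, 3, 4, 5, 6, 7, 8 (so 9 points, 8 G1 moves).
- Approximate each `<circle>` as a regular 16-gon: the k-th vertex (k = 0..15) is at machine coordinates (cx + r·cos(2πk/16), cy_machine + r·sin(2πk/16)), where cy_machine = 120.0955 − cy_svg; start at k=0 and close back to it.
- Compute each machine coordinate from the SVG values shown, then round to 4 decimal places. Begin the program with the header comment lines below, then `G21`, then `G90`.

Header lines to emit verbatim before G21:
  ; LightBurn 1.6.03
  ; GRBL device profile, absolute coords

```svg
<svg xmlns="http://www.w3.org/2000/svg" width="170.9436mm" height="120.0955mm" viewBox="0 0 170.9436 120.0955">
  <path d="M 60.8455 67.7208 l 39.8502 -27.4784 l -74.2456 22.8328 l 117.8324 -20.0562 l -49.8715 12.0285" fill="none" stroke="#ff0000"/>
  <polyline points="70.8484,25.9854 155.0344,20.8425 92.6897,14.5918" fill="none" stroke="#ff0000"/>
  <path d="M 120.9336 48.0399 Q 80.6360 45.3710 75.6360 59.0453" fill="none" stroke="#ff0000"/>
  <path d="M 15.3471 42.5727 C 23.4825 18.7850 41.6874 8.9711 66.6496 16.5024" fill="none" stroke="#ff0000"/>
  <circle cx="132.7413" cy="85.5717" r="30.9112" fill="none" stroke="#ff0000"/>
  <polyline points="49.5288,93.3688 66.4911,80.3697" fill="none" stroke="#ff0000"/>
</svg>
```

; LightBurn 1.6.03
; GRBL device profile, absolute coords
G21
G90
G00 X60.8455 Y52.3747
M4 S637
G1 X100.6957 Y79.8531 F1805
G1 X26.4501 Y57.0203
G1 X144.2825 Y77.0765
G1 X94.4110 Y65.0480
M5
G00 X70.8484 Y94.1101
M4 S637
G1 X155.0344 Y99.2530 F1805
G1 X92.6897 Y105.5037
M5
G00 X120.9336 Y72.0556
M4 S637
G1 X111.4107 Y72.4675 F1805
G1 X102.9909 Y72.3686
G1 X95.6741 Y71.7590
G1 X89.4604 Y70.6387
G1 X84.3497 Y69.0077
G1 X80.3421 Y66.8659
G1 X77.4375 Y64.2134
G1 X75.6360 Y61.0502
M5
G00 X15.3471 Y77.5228
M4 S637
G1 X18.8634 Y85.7816 F1805
G1 X23.2849 Y92.6908
G1 X28.5728 Y98.2110
G1 X34.6883 Y102.3026
G1 X41.5925 Y104.9261
G1 X49.2467 Y106.0420
G1 X57.6120 Y105.6109
G1 X66.6496 Y103.5931
M5
G00 X163.6525 Y34.5238
M4 S637
G1 X161.2995 Y46.3530 F1805
G1 X154.5988 Y56.3813
G1 X144.5705 Y63.0820
G1 X132.7413 Y65.4350
G1 X120.9121 Y63.0820
G1 X110.8838 Y56.3813
G1 X104.1831 Y46.3530
G1 X101.8301 Y34.5238
G1 X104.1831 Y22.6946
G1 X110.8838 Y12.6663
G1 X120.9121 Y5.9656
G1 X132.7413 Y3.6126
G1 X144.5705 Y5.9656
G1 X154.5988 Y12.6663
G1 X161.2995 Y22.6946
G1 X163.6525 Y34.5238
M5
G00 X49.5288 Y26.7267
M4 S637
G1 X66.4911 Y39.7258 F1805
M5

1 u = 1 mm; y_m = 120.0955 − y.

[1] `<path>` open polyline, #ff0000→score S637 F1805: (60.8455,52.3747) → (100.6957,79.8531) → (26.4501,57.0203) → (144.2825,77.0765) → (94.4110,65.0480)

[2] `<polyline>` open polyline, #ff0000→score S637 F1805: (70.8484,94.1101) → (155.0344,99.2530) → (92.6897,105.5037)

[3] `<path>` quadratic bezier, #ff0000→score S637 F1805: (120.9336,72.0556) → (111.4107,72.4675) → (102.9909,72.3686) → (95.6741,71.7590) → (89.4604,70.6387) → (84.3497,69.0077) → (80.3421,66.8659) → (77.4375,64.2134) → (75.6360,61.0502)

[4] `<path>` cubic bezier, #ff0000→score S637 F1805: (15.3471,77.5228) → (18.8634,85.7816) → (23.2849,92.6908) → (28.5728,98.2110) → (34.6883,102.3026) → (41.5925,104.9261) → (49.2467,106.0420) → (57.6120,105.6109) → (66.6496,103.5931)

[5] `<circle>` circle, #ff0000→score S637 F1805: (163.6525,34.5238) → (161.2995,46.3530) → (154.5988,56.3813) → (144.5705,63.0820) → (132.7413,65.4350) → (120.9121,63.0820) → (110.8838,56.3813) → (104.1831,46.3530) → (101.8301,34.5238) → (104.1831,22.6946) → (110.8838,12.6663) → (120.9121,5.9656) → (132.7413,3.6126) → (144.5705,5.9656) → (154.5988,12.6663) → (161.2995,22.6946) → (163.6525,34.5238) (closed)

[6] `<polyline>` line segment, #ff0000→score S637 F1805: (49.5288,26.7267) → (66.4911,39.7258)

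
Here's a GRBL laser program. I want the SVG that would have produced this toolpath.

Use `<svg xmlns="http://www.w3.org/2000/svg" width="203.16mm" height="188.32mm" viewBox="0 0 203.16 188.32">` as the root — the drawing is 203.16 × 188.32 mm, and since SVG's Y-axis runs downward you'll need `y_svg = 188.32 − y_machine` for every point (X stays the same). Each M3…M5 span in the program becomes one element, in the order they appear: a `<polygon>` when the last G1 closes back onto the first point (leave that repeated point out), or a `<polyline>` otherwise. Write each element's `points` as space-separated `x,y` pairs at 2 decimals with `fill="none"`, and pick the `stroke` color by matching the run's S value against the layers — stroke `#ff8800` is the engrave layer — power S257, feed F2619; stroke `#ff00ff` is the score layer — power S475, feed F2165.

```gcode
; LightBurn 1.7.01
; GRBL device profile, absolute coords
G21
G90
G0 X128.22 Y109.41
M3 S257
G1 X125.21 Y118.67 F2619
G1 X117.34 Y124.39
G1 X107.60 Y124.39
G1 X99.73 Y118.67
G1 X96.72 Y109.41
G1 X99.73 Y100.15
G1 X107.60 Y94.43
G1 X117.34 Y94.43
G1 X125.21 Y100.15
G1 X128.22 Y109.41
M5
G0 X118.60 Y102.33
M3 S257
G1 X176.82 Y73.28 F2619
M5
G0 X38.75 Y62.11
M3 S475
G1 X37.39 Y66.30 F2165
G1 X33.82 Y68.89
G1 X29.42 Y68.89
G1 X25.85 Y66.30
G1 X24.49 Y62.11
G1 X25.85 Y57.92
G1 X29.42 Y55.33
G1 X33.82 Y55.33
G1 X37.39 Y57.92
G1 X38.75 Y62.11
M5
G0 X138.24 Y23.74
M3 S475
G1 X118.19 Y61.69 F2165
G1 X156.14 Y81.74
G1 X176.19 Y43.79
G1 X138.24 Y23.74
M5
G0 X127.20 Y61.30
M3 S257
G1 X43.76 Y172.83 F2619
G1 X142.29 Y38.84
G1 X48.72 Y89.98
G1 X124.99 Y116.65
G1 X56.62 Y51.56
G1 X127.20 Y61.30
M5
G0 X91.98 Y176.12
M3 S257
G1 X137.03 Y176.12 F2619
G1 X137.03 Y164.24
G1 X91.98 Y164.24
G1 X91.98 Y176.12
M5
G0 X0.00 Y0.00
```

y_svg = 188.32 − y_m.

[1] S257→`#ff8800` (engrave); closed run; points: 128.22,78.91 125.21,69.65 117.34,63.93 107.60,63.93 99.73,69.65 96.72,78.91 99.73,88.17 107.60,93.89 117.34,93.89 125.21,88.17

[2] S257→`#ff8800` (engrave); open run; points: 118.60,85.99 176.82,115.04

[3] S475→`#ff00ff` (score); closed run; points: 38.75,126.21 37.39,122.02 33.82,119.43 29.42,119.43 25.85,122.02 24.49,126.21 25.85,130.40 29.42,132.99 33.82,132.99 37.39,130.40

[4] S475→`#ff00ff` (score); closed run; points: 138.24,164.58 118.19,126.63 156.14,106.58 176.19,144.53

[5] S257→`#ff8800` (engrave); closed run; points: 127.20,127.02 43.76,15.49 142.29,149.48 48.72,98.34 124.99,71.67 56.62,136.76

[6] S257→`#ff8800` (engrave); closed run; points: 91.98,12.20 137.03,12.20 137.03,24.08 91.98,24.08

<svg xmlns="http://www.w3.org/2000/svg" width="203.16mm" height="188.32mm" viewBox="0 0 203.16 188.32">
  <polygon points="128.22,78.91 125.21,69.65 117.34,63.93 107.60,63.93 99.73,69.65 96.72,78.91 99.73,88.17 107.60,93.89 117.34,93.89 125.21,88.17" fill="none" stroke="#ff8800"/>
  <polyline points="118.60,85.99 176.82,115.04" fill="none" stroke="#ff8800"/>
  <polygon points="38.75,126.21 37.39,122.02 33.82,119.43 29.42,119.43 25.85,122.02 24.49,126.21 25.85,130.40 29.42,132.99 33.82,132.99 37.39,130.40" fill="none" stroke="#ff00ff"/>
  <polygon points="138.24,164.58 118.19,126.63 156.14,106.58 176.19,144.53" fill="none" stroke="#ff00ff"/>
  <polygon points="127.20,127.02 43.76,15.49 142.29,149.48 48.72,98.34 124.99,71.67 56.62,136.76" fill="none" stroke="#ff8800"/>
  <polygon points="91.98,12.20 137.03,12.20 137.03,24.08 91.98,24.08" fill="none" stroke="#ff8800"/>
</svg>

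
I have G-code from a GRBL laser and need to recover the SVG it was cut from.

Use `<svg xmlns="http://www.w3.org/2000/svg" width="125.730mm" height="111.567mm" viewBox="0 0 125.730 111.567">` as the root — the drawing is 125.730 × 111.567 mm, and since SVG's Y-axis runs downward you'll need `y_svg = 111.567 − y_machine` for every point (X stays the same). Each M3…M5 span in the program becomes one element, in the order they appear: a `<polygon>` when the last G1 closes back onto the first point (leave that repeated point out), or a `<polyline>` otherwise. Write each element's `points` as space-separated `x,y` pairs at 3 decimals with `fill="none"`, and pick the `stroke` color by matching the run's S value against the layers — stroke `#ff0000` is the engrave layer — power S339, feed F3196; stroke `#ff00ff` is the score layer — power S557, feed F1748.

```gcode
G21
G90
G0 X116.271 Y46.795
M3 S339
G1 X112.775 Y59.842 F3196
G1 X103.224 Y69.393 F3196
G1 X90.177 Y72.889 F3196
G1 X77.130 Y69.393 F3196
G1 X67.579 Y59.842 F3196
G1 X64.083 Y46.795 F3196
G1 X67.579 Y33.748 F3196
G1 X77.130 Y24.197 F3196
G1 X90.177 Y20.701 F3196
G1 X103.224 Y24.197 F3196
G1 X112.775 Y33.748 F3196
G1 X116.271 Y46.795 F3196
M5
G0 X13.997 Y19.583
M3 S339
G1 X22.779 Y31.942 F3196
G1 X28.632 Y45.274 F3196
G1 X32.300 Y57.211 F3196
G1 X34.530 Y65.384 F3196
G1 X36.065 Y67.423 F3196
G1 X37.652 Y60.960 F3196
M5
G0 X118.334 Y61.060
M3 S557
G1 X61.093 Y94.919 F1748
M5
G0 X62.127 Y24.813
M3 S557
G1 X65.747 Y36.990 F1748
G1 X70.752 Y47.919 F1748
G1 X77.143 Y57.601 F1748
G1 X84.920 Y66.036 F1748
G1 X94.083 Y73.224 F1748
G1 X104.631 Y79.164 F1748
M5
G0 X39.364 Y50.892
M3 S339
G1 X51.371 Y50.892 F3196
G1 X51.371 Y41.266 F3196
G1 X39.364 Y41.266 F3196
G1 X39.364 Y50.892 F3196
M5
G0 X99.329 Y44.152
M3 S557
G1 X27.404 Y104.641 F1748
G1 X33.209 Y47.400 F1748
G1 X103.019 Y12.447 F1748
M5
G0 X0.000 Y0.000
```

<svg xmlns="http://www.w3.org/2000/svg" width="125.730mm" height="111.567mm" viewBox="0 0 125.730 111.567">
  <polygon points="116.271,64.772 112.775,51.725 103.224,42.174 90.177,38.678 77.130,42.174 67.579,51.725 64.083,64.772 67.579,77.819 77.130,87.370 90.177,90.866 103.224,87.370 112.775,77.819" fill="none" stroke="#ff0000"/>
  <polyline points="13.997,91.984 22.779,79.625 28.632,66.293 32.300,54.356 34.530,46.183 36.065,44.144 37.652,50.607" fill="none" stroke="#ff0000"/>
  <polyline points="118.334,50.507 61.093,16.648" fill="none" stroke="#ff00ff"/>
  <polyline points="62.127,86.754 65.747,74.577 70.752,63.648 77.143,53.966 84.920,45.531 94.083,38.343 104.631,32.403" fill="none" stroke="#ff00ff"/>
  <polygon points="39.364,60.675 51.371,60.675 51.371,70.301 39.364,70.301" fill="none" stroke="#ff0000"/>
  <polyline points="99.329,67.415 27.404,6.926 33.209,64.167 103.019,99.120" fill="none" stroke="#ff00ff"/>
</svg>

Each laser-on run becomes one SVG element. Flip Y back into SVG space with y_svg = 111.567 − y_machine.

Run 1: power S339 maps to stroke `#ff0000` (engrave). The run returns to its start, so emit a `<polygon>` with points (Y-flipped): 116.271,64.772 112.775,51.725 103.224,42.174 90.177,38.678 77.130,42.174 67.579,51.725 64.083,64.772 67.579,77.819 77.130,87.370 90.177,90.866 103.224,87.370 112.775,77.819.

Run 2: power S339 maps to stroke `#ff0000` (engrave). The run is open, so emit a `<polyline>` with points (Y-flipped): 13.997,91.984 22.779,79.625 28.632,66.293 32.300,54.356 34.530,46.183 36.065,44.144 37.652,50.607.

Run 3: power S557 maps to stroke `#ff00ff` (score). The run is open, so emit a `<polyline>` with points (Y-flipped): 118.334,50.507 61.093,16.648.

Run 4: the run's S557 means `#ff00ff` (score). The run is open, so emit a `<polyline>` with points (Y-flipped): 62.127,86.754 65.747,74.577 70.752,63.648 77.143,53.966 84.920,45.531 94.083,38.343 104.631,32.403.

Run 5: the run's S339 means `#ff0000` (engrave). The run returns to its start, so emit a `<polygon>` with points (Y-flipped): 39.364,60.675 51.371,60.675 51.371,70.301 39.364,70.301.

Run 6: power S557 maps to stroke `#ff00ff` (score). The run is open, so emit a `<polyline>` with points (Y-flipped): 99.329,67.415 27.404,6.926 33.209,64.167 103.019,99.120.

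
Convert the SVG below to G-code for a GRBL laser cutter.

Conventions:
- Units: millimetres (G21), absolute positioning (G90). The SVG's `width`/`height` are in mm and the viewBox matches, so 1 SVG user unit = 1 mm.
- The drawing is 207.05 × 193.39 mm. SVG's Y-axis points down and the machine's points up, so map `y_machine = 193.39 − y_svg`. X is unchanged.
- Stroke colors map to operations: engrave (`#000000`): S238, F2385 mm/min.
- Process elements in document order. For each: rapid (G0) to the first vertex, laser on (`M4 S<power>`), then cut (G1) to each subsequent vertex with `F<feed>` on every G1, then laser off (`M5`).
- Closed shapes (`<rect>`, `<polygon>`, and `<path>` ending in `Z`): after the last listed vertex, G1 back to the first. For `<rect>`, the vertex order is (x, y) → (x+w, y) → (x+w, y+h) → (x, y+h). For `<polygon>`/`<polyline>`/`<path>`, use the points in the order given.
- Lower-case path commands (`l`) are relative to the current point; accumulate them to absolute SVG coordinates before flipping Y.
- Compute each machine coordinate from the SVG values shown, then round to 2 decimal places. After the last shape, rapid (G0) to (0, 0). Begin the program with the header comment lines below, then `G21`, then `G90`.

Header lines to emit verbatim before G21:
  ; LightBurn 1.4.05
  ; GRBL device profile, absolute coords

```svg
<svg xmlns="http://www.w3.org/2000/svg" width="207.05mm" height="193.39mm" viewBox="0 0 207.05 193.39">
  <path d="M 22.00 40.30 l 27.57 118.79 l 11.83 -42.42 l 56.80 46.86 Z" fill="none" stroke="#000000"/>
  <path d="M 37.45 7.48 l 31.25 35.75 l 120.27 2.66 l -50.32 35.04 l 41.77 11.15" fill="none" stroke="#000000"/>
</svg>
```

; LightBurn 1.4.05
; GRBL device profile, absolute coords
G21
G90
G0 X22.00 Y153.09
M4 S238
G1 X49.57 Y34.30 F2385
G1 X61.40 Y76.72 F2385
G1 X118.20 Y29.86 F2385
G1 X22.00 Y153.09 F2385
M5
G0 X37.45 Y185.91
M4 S238
G1 X68.70 Y150.16 F2385
G1 X188.97 Y147.50 F2385
G1 X138.65 Y112.46 F2385
G1 X180.42 Y101.31 F2385
M5
G0 X0.00 Y0.00

viewBox `0 0 207.05 193.39` with mm width/height → 1 unit = 1 mm. Flip: y_m = 193.39 − y_svg.

**Shape 1** — `<path>` closed polygon, stroke `#000000` → engrave (S238, F2385). Machine vertices: (22.00,153.09) → (49.57,34.30) → (61.40,76.72) → (118.20,29.86) → (22.00,153.09). Closed: final G1 returns to the first vertex.

**Shape 2** — `<path>` open polyline, stroke `#000000` → engrave (S238, F2385). Machine vertices: (37.45,185.91) → (68.70,150.16) → (188.97,147.50) → (138.65,112.46) → (180.42,101.31). Open path.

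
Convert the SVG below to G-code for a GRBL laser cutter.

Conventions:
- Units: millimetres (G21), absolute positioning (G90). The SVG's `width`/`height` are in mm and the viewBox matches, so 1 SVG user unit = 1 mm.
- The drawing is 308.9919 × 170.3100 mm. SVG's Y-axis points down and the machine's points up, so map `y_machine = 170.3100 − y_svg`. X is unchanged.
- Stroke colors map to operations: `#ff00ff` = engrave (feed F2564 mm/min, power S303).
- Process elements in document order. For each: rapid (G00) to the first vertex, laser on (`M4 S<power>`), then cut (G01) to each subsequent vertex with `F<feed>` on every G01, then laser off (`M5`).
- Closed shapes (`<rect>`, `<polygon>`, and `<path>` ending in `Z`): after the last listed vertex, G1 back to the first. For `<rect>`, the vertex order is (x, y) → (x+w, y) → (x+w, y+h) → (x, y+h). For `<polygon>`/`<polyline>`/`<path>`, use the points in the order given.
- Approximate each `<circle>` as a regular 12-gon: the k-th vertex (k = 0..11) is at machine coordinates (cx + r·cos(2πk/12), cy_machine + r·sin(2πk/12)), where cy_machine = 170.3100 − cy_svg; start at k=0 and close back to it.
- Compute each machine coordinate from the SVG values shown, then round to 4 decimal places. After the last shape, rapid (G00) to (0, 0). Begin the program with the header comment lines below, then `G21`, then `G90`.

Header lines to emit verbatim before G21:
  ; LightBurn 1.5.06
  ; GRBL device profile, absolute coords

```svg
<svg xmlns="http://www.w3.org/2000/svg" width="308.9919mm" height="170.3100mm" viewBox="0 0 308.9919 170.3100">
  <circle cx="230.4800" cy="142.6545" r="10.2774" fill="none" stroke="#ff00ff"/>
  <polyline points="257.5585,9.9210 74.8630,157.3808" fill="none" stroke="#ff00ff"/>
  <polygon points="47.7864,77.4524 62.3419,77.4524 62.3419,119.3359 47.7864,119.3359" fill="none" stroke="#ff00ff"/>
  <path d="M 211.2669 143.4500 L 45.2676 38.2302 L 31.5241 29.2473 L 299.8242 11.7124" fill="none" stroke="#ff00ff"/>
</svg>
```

; LightBurn 1.5.06
; GRBL device profile, absolute coords
G21
G90
G00 X240.7574 Y27.6555
M4 S303
G01 X239.3805 Y32.7942 F2564
G01 X235.6187 Y36.5560 F2564
G01 X230.4800 Y37.9329 F2564
G01 X225.3413 Y36.5560 F2564
G01 X221.5795 Y32.7942 F2564
G01 X220.2026 Y27.6555 F2564
G01 X221.5795 Y22.5168 F2564
G01 X225.3413 Y18.7550 F2564
G01 X230.4800 Y17.3781 F2564
G01 X235.6187 Y18.7550 F2564
G01 X239.3805 Y22.5168 F2564
G01 X240.7574 Y27.6555 F2564
M5
G00 X257.5585 Y160.3890
M4 S303
G01 X74.8630 Y12.9292 F2564
M5
G00 X47.7864 Y92.8576
M4 S303
G01 X62.3419 Y92.8576 F2564
G01 X62.3419 Y50.9741 F2564
G01 X47.7864 Y50.9741 F2564
G01 X47.7864 Y92.8576 F2564
M5
G00 X211.2669 Y26.8600
M4 S303
G01 X45.2676 Y132.0798 F2564
G01 X31.5241 Y141.0627 F2564
G01 X299.8242 Y158.5976 F2564
M5
G00 X0.0000 Y0.0000

viewBox `0 0 308.9919 170.3100` with mm width/height → 1 unit = 1 mm. Flip: y_m = 170.3100 − y_svg.

**Shape 1** — `<circle>` circle, stroke `#ff00ff` → engrave (S303, F2564). Machine vertices: (240.7574,27.6555) → (239.3805,32.7942) → (235.6187,36.5560) → (230.4800,37.9329) → (225.3413,36.5560) → (221.5795,32.7942) → (220.2026,27.6555) → (221.5795,22.5168) → (225.3413,18.7550) → (230.4800,17.3781) → (235.6187,18.7550) → (239.3805,22.5168) → (240.7574,27.6555). Closed: final G1 returns to the first vertex.

**Shape 2** — `<polyline>` line segment, stroke `#ff00ff` → engrave (S303, F2564). Machine vertices: (257.5585,160.3890) → (74.8630,12.9292). Open path.

**Shape 3** — `<polygon>` rectangle, stroke `#ff00ff` → engrave (S303, F2564). Machine vertices: (47.7864,92.8576) → (62.3419,92.8576) → (62.3419,50.9741) → (47.7864,50.9741) → (47.7864,92.8576). Closed: final G1 returns to the first vertex.

**Shape 4** — `<path>` open polyline, stroke `#ff00ff` → engrave (S303, F2564). Machine vertices: (211.2669,26.8600) → (45.2676,132.0798) → (31.5241,141.0627) → (299.8242,158.5976). Open path.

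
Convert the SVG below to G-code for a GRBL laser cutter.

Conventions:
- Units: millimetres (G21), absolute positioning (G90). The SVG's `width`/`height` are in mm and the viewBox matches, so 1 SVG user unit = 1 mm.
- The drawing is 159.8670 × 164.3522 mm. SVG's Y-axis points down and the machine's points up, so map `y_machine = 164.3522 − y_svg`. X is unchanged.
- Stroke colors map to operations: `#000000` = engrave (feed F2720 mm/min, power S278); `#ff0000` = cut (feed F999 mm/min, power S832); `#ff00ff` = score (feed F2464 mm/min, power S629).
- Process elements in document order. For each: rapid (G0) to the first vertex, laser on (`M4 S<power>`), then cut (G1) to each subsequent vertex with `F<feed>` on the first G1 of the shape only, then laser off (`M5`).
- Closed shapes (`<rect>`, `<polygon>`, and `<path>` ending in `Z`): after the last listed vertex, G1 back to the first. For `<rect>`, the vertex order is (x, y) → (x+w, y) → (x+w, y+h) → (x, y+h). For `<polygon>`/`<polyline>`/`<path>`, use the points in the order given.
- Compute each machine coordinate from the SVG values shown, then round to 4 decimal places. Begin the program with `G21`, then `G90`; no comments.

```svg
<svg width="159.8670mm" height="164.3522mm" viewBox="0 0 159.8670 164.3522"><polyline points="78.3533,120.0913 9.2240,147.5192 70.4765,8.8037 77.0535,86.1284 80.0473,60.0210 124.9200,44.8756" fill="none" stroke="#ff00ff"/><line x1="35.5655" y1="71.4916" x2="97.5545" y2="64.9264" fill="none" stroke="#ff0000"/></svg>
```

G21
G90
G0 X78.3533 Y44.2609
M4 S629
G1 X9.2240 Y16.8330 F2464
G1 X70.4765 Y155.5485
G1 X77.0535 Y78.2238
G1 X80.0473 Y104.3312
G1 X124.9200 Y119.4766
M5
G0 X35.5655 Y92.8606
M4 S832
G1 X97.5545 Y99.4258 F999
M5

Since the viewBox matches the mm dimensions, user units are millimetres directly. The only transform is the Y-flip y_m = 164.3522 − y_svg.

Shape 1 is a open polyline drawn with `<polyline>`. Its stroke #ff00ff means score at S629, F2464. After flipping Y the toolpath is (78.3533,44.2609) → (9.2240,16.8330) → (70.4765,155.5485) → (77.0535,78.2238) → (80.0473,104.3312) → (124.9200,119.4766).

Shape 2 is a line segment drawn with `<line>`. Its stroke #ff0000 means cut at S832, F999. After flipping Y the toolpath is (35.5655,92.8606) → (97.5545,99.4258).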